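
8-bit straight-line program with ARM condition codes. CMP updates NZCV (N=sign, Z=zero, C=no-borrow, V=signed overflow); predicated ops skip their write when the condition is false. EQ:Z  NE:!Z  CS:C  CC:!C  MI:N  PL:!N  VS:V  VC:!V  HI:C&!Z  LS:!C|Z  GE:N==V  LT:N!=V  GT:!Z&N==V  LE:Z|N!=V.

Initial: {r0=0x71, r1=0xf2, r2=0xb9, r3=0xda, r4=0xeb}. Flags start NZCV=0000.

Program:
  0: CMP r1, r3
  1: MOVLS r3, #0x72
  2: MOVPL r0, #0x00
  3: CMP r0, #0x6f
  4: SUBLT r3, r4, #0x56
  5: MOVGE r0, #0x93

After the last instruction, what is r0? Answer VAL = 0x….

VAL = 0x00

[0] flags=0010 → (cmp)
[1] flags=0010 LS?F → skip
[2] flags=0010 PL?T → r0=0x00
[3] flags=1000 → (cmp)
[4] flags=1000 LT?T → r3=0x95
[5] flags=1000 GE?F → skip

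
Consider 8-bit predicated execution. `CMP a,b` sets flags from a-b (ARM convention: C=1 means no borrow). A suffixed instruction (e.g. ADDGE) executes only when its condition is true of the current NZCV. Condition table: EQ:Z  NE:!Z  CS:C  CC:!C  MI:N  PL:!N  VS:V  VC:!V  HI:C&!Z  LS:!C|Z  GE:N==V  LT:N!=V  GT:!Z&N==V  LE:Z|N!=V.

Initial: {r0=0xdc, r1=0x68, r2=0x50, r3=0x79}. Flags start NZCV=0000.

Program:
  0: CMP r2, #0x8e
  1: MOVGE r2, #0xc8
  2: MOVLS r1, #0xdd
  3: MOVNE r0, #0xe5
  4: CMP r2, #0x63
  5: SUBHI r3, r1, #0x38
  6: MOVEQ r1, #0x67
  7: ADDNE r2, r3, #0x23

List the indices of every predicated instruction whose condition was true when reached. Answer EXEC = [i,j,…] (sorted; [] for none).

EXEC = [1,2,3,5,7]

0: ✓ CMP  NZCV=1001
1: ✓ MOVGE  r2←0xc8
2: ✓ MOVLS  r1←0xdd
3: ✓ MOVNE  r0←0xe5
4: ✓ CMP  NZCV=0011
5: ✓ SUBHI  r3←0xa5
6: · MOVEQ
7: ✓ ADDNE  r2←0xc8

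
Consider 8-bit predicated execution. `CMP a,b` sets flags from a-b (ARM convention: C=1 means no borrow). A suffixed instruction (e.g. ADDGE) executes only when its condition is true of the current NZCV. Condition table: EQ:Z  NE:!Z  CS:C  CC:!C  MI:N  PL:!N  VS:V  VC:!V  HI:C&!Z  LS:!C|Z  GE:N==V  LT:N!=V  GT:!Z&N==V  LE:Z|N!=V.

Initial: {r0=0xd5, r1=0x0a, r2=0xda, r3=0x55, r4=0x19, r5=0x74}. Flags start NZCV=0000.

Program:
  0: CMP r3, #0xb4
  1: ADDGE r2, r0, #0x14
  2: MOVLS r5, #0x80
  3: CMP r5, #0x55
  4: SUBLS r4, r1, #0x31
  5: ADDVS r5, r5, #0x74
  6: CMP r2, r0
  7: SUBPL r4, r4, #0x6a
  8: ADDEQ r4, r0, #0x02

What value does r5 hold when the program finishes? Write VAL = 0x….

0: ✓ CMP  NZCV=1001
1: ✓ ADDGE  r2←0xe9
2: ✓ MOVLS  r5←0x80
3: ✓ CMP  NZCV=0011
4: · SUBLS
5: ✓ ADDVS  r5←0xf4
6: ✓ CMP  NZCV=0010
7: ✓ SUBPL  r4←0xaf
8: · ADDEQ

VAL = 0xf4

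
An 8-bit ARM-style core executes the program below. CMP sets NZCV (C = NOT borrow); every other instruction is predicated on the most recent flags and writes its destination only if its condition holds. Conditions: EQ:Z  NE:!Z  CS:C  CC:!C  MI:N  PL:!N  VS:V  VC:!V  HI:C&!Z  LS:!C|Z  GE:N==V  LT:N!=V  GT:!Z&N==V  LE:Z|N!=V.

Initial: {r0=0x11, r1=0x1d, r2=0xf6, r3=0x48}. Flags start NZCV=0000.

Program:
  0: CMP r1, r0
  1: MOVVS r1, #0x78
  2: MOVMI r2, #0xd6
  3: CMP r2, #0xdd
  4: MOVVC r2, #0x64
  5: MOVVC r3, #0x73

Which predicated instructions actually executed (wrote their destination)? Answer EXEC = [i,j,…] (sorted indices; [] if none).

EXEC = [4,5]

0: ✓ CMP  NZCV=0010
1: · MOVVS
2: · MOVMI
3: ✓ CMP  NZCV=0010
4: ✓ MOVVC  r2←0x64
5: ✓ MOVVC  r3←0x73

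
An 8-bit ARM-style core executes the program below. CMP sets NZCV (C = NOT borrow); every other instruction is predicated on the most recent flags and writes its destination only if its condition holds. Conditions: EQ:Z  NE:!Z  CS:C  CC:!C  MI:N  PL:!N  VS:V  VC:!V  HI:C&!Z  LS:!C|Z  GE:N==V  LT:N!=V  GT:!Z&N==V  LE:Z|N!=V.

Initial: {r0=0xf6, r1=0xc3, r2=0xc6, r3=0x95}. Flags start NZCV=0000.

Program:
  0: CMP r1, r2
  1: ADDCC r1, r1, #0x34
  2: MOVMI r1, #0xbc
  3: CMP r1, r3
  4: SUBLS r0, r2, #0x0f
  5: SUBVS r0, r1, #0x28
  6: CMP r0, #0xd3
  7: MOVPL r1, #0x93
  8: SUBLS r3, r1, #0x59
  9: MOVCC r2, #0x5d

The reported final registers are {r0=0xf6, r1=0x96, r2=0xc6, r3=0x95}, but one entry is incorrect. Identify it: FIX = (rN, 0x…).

0: ✓ CMP  NZCV=1000
1: ✓ ADDCC  r1←0xf7
2: ✓ MOVMI  r1←0xbc
3: ✓ CMP  NZCV=0010
4: · SUBLS
5: · SUBVS
6: ✓ CMP  NZCV=0010
7: ✓ MOVPL  r1←0x93
8: · SUBLS
9: · MOVCC

FIX = (r1, 0x93)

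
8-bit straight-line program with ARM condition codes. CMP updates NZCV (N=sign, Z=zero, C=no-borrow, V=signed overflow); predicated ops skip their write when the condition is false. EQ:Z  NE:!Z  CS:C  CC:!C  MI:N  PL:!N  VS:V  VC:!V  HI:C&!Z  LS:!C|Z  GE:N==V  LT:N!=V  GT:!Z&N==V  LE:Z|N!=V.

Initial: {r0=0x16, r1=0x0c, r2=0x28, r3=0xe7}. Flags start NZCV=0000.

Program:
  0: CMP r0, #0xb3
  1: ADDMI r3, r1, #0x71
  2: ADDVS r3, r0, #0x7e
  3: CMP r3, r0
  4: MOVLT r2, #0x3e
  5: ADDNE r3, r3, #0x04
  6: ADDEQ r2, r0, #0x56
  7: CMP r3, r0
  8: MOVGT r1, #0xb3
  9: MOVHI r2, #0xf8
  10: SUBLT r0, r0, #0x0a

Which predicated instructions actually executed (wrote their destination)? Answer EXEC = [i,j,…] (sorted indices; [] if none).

0: ✓ CMP  NZCV=0000
1: · ADDMI
2: · ADDVS
3: ✓ CMP  NZCV=1010
4: ✓ MOVLT  r2←0x3e
5: ✓ ADDNE  r3←0xeb
6: · ADDEQ
7: ✓ CMP  NZCV=1010
8: · MOVGT
9: ✓ MOVHI  r2←0xf8
10: ✓ SUBLT  r0←0x0c

EXEC = [4,5,9,10]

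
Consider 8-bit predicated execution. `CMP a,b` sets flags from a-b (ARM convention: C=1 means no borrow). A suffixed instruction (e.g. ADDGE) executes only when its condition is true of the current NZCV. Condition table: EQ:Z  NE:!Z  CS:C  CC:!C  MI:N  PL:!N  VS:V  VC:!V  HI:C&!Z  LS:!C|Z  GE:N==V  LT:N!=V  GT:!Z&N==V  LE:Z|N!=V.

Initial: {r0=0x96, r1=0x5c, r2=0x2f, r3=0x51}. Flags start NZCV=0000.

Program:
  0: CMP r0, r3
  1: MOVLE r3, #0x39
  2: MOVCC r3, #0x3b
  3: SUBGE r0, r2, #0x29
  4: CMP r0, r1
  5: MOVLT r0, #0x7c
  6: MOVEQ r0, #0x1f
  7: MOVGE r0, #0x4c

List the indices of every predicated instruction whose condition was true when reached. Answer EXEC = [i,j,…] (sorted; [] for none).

EXEC = [1,5]

0: ✓ CMP  NZCV=0011
1: ✓ MOVLE  r3←0x39
2: · MOVCC
3: · SUBGE
4: ✓ CMP  NZCV=0011
5: ✓ MOVLT  r0←0x7c
6: · MOVEQ
7: · MOVGE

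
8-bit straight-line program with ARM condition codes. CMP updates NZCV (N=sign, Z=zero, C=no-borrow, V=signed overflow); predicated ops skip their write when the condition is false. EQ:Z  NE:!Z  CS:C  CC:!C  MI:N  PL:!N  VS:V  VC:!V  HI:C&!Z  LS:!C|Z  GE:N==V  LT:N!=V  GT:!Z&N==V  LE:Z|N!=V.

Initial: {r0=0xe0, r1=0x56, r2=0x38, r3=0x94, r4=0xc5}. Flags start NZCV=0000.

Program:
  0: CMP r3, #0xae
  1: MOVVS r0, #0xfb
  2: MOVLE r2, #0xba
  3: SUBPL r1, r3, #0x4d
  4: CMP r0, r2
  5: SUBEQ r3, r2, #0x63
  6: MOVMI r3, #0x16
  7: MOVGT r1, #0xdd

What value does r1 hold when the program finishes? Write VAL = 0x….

VAL = 0xdd

[0] flags=1000 → (cmp)
[1] flags=1000 VS?F → skip
[2] flags=1000 LE?T → r2=0xba
[3] flags=1000 PL?F → skip
[4] flags=0010 → (cmp)
[5] flags=0010 EQ?F → skip
[6] flags=0010 MI?F → skip
[7] flags=0010 GT?T → r1=0xdd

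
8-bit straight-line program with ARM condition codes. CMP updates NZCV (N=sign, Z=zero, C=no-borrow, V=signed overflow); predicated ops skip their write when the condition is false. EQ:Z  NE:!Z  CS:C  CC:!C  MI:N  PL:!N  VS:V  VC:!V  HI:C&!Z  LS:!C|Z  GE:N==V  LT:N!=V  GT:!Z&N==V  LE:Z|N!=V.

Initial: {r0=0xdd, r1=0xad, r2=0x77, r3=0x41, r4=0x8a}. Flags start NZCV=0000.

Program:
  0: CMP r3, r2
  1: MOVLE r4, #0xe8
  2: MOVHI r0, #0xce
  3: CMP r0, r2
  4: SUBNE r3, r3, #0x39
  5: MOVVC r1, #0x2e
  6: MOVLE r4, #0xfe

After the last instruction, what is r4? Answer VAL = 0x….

VAL = 0xfe

0: ✓ CMP  NZCV=1000
1: ✓ MOVLE  r4←0xe8
2: · MOVHI
3: ✓ CMP  NZCV=0011
4: ✓ SUBNE  r3←0x08
5: · MOVVC
6: ✓ MOVLE  r4←0xfe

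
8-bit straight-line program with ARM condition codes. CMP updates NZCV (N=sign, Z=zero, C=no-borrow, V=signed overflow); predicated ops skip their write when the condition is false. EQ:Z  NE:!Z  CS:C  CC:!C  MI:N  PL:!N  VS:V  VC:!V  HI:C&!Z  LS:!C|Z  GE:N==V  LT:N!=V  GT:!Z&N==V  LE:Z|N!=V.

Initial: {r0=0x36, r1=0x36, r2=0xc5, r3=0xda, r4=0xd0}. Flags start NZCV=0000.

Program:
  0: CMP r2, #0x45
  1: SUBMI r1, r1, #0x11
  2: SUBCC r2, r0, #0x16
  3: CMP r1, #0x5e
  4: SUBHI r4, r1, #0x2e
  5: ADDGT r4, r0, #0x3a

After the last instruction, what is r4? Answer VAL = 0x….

VAL = 0xd0

[0] flags=1010 → (cmp)
[1] flags=1010 MI?T → r1=0x25
[2] flags=1010 CC?F → skip
[3] flags=1000 → (cmp)
[4] flags=1000 HI?F → skip
[5] flags=1000 GT?F → skip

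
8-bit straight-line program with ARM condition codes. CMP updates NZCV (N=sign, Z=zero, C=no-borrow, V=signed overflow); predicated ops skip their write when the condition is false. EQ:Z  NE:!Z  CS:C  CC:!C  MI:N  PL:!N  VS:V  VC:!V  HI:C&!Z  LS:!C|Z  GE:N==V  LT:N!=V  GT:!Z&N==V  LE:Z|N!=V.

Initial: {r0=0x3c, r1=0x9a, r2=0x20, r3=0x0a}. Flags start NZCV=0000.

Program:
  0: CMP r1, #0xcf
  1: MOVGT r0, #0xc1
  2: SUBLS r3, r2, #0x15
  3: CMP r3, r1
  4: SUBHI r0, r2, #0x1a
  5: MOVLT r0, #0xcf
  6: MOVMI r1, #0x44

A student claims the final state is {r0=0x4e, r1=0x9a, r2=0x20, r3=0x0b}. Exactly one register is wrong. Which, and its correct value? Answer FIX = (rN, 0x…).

0: ✓ CMP  NZCV=1000
1: · MOVGT
2: ✓ SUBLS  r3←0x0b
3: ✓ CMP  NZCV=0000
4: · SUBHI
5: · MOVLT
6: · MOVMI

FIX = (r0, 0x3c)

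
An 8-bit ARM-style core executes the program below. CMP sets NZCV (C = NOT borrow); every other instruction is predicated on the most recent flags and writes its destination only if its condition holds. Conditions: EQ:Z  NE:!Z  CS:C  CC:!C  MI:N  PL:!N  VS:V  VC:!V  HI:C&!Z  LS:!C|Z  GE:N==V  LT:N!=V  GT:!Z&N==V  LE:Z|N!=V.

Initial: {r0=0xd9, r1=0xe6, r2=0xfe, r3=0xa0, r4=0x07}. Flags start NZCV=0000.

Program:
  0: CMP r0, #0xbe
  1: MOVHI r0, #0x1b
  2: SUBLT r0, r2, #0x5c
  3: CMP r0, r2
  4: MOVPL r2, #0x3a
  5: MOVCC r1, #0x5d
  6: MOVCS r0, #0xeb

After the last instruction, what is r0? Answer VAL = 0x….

VAL = 0x1b

0: ✓ CMP  NZCV=0010
1: ✓ MOVHI  r0←0x1b
2: · SUBLT
3: ✓ CMP  NZCV=0000
4: ✓ MOVPL  r2←0x3a
5: ✓ MOVCC  r1←0x5d
6: · MOVCS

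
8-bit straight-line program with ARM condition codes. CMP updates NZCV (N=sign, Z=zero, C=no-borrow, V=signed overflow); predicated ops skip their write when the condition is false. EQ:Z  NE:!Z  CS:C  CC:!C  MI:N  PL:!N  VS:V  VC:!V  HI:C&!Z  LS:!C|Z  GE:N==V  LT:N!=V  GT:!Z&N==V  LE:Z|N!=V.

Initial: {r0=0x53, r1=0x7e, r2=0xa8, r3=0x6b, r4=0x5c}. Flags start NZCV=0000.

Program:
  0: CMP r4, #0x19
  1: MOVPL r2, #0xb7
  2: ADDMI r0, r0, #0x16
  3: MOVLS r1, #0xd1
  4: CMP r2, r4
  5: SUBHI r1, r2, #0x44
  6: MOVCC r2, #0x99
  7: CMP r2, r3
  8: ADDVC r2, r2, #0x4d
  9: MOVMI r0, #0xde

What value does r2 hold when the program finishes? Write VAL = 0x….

[0] flags=0010 → (cmp)
[1] flags=0010 PL?T → r2=0xb7
[2] flags=0010 MI?F → skip
[3] flags=0010 LS?F → skip
[4] flags=0011 → (cmp)
[5] flags=0011 HI?T → r1=0x73
[6] flags=0011 CC?F → skip
[7] flags=0011 → (cmp)
[8] flags=0011 VC?F → skip
[9] flags=0011 MI?F → skip

VAL = 0xb7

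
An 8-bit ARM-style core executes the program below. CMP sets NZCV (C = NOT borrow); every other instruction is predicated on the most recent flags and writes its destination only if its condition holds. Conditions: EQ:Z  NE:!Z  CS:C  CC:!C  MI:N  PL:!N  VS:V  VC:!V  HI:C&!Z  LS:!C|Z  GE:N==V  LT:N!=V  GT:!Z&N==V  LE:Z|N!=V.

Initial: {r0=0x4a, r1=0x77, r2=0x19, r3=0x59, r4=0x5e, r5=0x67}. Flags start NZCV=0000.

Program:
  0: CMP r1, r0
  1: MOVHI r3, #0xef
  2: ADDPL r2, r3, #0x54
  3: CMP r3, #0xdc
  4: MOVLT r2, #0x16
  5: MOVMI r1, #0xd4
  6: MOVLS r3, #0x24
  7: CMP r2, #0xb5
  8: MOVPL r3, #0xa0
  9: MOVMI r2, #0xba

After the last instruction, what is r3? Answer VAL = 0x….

VAL = 0xef

[0] flags=0010 → (cmp)
[1] flags=0010 HI?T → r3=0xef
[2] flags=0010 PL?T → r2=0x43
[3] flags=0010 → (cmp)
[4] flags=0010 LT?F → skip
[5] flags=0010 MI?F → skip
[6] flags=0010 LS?F → skip
[7] flags=1001 → (cmp)
[8] flags=1001 PL?F → skip
[9] flags=1001 MI?T → r2=0xba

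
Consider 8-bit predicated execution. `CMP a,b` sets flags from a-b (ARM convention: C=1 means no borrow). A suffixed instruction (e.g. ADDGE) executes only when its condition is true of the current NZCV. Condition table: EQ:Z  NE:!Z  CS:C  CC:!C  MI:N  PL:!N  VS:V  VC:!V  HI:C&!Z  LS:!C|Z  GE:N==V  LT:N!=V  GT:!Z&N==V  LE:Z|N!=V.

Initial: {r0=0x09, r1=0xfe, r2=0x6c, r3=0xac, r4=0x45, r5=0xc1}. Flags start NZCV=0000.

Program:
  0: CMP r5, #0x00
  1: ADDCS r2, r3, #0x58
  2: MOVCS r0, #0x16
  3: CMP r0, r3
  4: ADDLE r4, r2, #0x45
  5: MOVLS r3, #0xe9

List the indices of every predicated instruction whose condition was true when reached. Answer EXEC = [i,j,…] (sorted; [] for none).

0: ✓ CMP  NZCV=1010
1: ✓ ADDCS  r2←0x04
2: ✓ MOVCS  r0←0x16
3: ✓ CMP  NZCV=0000
4: · ADDLE
5: ✓ MOVLS  r3←0xe9

EXEC = [1,2,5]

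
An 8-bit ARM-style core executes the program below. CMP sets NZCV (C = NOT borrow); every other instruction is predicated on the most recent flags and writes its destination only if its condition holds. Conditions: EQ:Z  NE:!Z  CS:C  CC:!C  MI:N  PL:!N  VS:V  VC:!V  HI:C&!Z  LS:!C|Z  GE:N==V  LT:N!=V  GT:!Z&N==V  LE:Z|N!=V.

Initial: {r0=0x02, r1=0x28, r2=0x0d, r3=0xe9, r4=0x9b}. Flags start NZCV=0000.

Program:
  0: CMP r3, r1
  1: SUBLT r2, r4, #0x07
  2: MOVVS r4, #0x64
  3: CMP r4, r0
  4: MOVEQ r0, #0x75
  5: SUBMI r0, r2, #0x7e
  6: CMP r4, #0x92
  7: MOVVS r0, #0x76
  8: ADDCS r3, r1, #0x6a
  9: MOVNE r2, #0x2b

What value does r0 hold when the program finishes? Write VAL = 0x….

VAL = 0x16

[0] flags=1010 → (cmp)
[1] flags=1010 LT?T → r2=0x94
[2] flags=1010 VS?F → skip
[3] flags=1010 → (cmp)
[4] flags=1010 EQ?F → skip
[5] flags=1010 MI?T → r0=0x16
[6] flags=0010 → (cmp)
[7] flags=0010 VS?F → skip
[8] flags=0010 CS?T → r3=0x92
[9] flags=0010 NE?T → r2=0x2b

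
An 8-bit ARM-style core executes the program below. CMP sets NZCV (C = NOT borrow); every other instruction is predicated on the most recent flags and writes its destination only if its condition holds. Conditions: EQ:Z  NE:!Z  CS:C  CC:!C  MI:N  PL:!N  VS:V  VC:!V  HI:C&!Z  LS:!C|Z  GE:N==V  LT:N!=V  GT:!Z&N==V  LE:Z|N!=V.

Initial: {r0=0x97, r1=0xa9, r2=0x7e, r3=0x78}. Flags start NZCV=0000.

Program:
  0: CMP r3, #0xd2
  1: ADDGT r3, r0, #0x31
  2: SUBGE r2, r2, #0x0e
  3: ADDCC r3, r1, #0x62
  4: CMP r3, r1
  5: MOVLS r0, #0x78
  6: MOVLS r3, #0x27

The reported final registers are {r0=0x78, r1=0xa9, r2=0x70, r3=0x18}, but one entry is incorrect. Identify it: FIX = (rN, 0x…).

0: ✓ CMP  NZCV=1001
1: ✓ ADDGT  r3←0xc8
2: ✓ SUBGE  r2←0x70
3: ✓ ADDCC  r3←0x0b
4: ✓ CMP  NZCV=0000
5: ✓ MOVLS  r0←0x78
6: ✓ MOVLS  r3←0x27

FIX = (r3, 0x27)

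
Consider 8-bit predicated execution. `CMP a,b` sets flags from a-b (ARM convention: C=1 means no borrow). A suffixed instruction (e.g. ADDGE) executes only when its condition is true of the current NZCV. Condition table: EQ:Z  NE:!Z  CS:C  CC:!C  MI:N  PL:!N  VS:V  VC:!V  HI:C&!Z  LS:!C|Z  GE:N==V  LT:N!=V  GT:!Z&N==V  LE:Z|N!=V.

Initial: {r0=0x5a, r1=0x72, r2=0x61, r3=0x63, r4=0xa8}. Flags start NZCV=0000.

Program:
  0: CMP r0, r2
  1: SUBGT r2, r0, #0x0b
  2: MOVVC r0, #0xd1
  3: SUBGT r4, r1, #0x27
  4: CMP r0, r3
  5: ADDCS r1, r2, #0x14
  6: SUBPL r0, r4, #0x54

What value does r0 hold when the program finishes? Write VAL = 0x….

VAL = 0x54

[0] flags=1000 → (cmp)
[1] flags=1000 GT?F → skip
[2] flags=1000 VC?T → r0=0xd1
[3] flags=1000 GT?F → skip
[4] flags=0011 → (cmp)
[5] flags=0011 CS?T → r1=0x75
[6] flags=0011 PL?T → r0=0x54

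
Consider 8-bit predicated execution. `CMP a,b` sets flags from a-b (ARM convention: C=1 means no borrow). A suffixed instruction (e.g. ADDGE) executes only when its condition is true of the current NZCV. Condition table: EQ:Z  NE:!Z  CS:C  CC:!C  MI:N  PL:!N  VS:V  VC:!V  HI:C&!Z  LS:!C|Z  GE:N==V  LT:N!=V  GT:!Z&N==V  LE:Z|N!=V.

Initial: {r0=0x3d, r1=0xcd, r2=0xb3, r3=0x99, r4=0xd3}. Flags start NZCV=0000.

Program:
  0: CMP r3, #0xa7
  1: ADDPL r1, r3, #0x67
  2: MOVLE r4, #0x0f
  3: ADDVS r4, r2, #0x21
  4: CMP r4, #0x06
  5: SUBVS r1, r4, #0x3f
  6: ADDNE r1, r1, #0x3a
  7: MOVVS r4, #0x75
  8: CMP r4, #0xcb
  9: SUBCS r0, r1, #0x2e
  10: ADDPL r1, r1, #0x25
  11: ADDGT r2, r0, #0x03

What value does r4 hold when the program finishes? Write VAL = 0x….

VAL = 0x0f

[0] flags=1000 → (cmp)
[1] flags=1000 PL?F → skip
[2] flags=1000 LE?T → r4=0x0f
[3] flags=1000 VS?F → skip
[4] flags=0010 → (cmp)
[5] flags=0010 VS?F → skip
[6] flags=0010 NE?T → r1=0x07
[7] flags=0010 VS?F → skip
[8] flags=0000 → (cmp)
[9] flags=0000 CS?F → skip
[10] flags=0000 PL?T → r1=0x2c
[11] flags=0000 GT?T → r2=0x40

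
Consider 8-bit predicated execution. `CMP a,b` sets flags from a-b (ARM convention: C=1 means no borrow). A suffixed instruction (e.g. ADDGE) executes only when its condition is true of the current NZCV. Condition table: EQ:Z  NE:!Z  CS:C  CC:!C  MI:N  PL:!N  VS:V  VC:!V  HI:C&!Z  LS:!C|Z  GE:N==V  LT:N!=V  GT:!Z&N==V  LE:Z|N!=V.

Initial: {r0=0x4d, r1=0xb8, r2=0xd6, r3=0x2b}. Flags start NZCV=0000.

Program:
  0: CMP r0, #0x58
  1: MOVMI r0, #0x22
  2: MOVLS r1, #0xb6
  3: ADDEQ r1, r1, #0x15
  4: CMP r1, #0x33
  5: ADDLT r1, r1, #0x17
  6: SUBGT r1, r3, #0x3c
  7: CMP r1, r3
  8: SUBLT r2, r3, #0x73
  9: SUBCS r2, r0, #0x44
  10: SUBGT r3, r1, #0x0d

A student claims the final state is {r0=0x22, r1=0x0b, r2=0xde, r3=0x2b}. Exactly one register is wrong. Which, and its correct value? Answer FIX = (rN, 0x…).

[0] flags=1000 → (cmp)
[1] flags=1000 MI?T → r0=0x22
[2] flags=1000 LS?T → r1=0xb6
[3] flags=1000 EQ?F → skip
[4] flags=1010 → (cmp)
[5] flags=1010 LT?T → r1=0xcd
[6] flags=1010 GT?F → skip
[7] flags=1010 → (cmp)
[8] flags=1010 LT?T → r2=0xb8
[9] flags=1010 CS?T → r2=0xde
[10] flags=1010 GT?F → skip

FIX = (r1, 0xcd)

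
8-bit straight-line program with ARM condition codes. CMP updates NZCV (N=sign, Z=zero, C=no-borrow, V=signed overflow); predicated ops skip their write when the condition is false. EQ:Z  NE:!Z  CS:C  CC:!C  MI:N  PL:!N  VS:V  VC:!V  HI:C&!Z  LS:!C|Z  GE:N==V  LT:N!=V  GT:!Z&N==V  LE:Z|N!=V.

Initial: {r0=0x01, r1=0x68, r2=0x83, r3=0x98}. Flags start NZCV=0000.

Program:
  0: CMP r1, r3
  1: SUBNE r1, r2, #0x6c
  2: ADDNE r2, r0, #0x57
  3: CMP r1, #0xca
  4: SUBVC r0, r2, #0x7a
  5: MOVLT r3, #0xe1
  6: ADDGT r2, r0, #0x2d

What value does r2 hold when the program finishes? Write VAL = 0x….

0: ✓ CMP  NZCV=1001
1: ✓ SUBNE  r1←0x17
2: ✓ ADDNE  r2←0x58
3: ✓ CMP  NZCV=0000
4: ✓ SUBVC  r0←0xde
5: · MOVLT
6: ✓ ADDGT  r2←0x0b

VAL = 0x0b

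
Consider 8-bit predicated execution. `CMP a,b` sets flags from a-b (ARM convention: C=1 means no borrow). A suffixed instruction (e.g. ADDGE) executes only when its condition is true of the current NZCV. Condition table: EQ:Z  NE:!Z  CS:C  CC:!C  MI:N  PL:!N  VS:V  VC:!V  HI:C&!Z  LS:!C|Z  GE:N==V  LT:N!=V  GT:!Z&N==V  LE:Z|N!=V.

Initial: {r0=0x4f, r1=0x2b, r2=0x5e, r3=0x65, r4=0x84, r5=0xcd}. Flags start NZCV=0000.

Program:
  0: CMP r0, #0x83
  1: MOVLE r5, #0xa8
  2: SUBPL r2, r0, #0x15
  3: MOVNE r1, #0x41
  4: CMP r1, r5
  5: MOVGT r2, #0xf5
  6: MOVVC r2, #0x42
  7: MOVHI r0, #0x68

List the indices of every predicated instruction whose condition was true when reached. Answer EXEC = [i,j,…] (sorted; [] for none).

EXEC = [3,5,6]

[0] flags=1001 → (cmp)
[1] flags=1001 LE?F → skip
[2] flags=1001 PL?F → skip
[3] flags=1001 NE?T → r1=0x41
[4] flags=0000 → (cmp)
[5] flags=0000 GT?T → r2=0xf5
[6] flags=0000 VC?T → r2=0x42
[7] flags=0000 HI?F → skip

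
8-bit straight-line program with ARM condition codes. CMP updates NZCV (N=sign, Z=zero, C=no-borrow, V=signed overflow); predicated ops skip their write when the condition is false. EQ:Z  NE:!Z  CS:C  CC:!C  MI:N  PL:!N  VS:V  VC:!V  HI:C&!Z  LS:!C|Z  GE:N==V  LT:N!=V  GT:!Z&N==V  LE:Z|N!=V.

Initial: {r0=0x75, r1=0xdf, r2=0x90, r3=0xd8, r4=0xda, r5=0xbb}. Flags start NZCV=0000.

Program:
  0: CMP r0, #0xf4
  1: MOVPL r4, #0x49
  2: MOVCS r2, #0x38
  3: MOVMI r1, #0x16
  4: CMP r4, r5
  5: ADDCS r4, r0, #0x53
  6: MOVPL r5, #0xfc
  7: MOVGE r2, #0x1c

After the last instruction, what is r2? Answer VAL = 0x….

[0] flags=1001 → (cmp)
[1] flags=1001 PL?F → skip
[2] flags=1001 CS?F → skip
[3] flags=1001 MI?T → r1=0x16
[4] flags=0010 → (cmp)
[5] flags=0010 CS?T → r4=0xc8
[6] flags=0010 PL?T → r5=0xfc
[7] flags=0010 GE?T → r2=0x1c

VAL = 0x1c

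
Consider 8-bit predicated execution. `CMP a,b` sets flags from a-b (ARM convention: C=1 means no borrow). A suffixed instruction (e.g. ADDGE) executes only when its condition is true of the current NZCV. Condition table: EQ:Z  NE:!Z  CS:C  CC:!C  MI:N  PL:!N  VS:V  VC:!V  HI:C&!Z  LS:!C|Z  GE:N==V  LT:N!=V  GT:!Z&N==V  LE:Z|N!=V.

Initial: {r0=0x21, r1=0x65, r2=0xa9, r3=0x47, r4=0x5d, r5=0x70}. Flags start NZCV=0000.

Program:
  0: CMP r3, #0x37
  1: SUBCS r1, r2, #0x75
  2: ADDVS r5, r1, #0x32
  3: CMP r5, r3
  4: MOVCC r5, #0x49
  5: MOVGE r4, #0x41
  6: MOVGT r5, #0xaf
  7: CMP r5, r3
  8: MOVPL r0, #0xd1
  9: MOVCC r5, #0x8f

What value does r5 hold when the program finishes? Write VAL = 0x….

VAL = 0xaf

0: ✓ CMP  NZCV=0010
1: ✓ SUBCS  r1←0x34
2: · ADDVS
3: ✓ CMP  NZCV=0010
4: · MOVCC
5: ✓ MOVGE  r4←0x41
6: ✓ MOVGT  r5←0xaf
7: ✓ CMP  NZCV=0011
8: ✓ MOVPL  r0←0xd1
9: · MOVCC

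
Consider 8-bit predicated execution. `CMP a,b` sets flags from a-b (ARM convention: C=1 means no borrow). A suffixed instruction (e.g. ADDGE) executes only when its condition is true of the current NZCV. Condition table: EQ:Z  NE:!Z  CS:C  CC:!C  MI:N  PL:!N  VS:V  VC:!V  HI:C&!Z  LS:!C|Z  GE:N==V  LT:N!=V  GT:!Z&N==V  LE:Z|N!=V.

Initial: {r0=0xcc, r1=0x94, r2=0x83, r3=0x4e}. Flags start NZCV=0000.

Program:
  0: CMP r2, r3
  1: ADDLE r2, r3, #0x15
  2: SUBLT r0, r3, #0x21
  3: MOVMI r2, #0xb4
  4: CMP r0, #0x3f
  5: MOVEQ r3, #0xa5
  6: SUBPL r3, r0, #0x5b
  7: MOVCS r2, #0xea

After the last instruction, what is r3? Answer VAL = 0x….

[0] flags=0011 → (cmp)
[1] flags=0011 LE?T → r2=0x63
[2] flags=0011 LT?T → r0=0x2d
[3] flags=0011 MI?F → skip
[4] flags=1000 → (cmp)
[5] flags=1000 EQ?F → skip
[6] flags=1000 PL?F → skip
[7] flags=1000 CS?F → skip

VAL = 0x4e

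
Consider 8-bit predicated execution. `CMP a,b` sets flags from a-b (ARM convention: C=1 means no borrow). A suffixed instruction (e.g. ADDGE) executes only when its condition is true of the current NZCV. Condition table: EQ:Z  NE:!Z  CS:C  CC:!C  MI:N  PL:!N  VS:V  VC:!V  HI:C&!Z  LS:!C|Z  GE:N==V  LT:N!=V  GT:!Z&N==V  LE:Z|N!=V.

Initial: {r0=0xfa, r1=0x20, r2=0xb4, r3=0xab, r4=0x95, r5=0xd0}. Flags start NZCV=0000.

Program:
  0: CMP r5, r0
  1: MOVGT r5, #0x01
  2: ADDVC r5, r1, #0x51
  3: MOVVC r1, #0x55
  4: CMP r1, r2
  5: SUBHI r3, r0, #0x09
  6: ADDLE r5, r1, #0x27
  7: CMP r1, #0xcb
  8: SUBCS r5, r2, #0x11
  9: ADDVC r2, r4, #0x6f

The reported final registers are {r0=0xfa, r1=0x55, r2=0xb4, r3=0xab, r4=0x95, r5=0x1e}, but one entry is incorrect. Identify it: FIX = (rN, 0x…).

0: ✓ CMP  NZCV=1000
1: · MOVGT
2: ✓ ADDVC  r5←0x71
3: ✓ MOVVC  r1←0x55
4: ✓ CMP  NZCV=1001
5: · SUBHI
6: · ADDLE
7: ✓ CMP  NZCV=1001
8: · SUBCS
9: · ADDVC

FIX = (r5, 0x71)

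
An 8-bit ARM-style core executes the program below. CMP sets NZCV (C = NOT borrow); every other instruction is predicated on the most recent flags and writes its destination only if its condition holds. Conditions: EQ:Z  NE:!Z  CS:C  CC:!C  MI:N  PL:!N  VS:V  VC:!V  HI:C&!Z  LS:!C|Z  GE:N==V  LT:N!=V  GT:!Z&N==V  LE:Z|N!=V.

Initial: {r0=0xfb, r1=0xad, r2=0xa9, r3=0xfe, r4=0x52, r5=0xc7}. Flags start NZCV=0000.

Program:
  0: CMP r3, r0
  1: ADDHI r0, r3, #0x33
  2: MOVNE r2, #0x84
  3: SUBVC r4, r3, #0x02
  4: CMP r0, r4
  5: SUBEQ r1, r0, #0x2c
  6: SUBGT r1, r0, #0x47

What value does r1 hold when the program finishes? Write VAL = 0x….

[0] flags=0010 → (cmp)
[1] flags=0010 HI?T → r0=0x31
[2] flags=0010 NE?T → r2=0x84
[3] flags=0010 VC?T → r4=0xfc
[4] flags=0000 → (cmp)
[5] flags=0000 EQ?F → skip
[6] flags=0000 GT?T → r1=0xea

VAL = 0xea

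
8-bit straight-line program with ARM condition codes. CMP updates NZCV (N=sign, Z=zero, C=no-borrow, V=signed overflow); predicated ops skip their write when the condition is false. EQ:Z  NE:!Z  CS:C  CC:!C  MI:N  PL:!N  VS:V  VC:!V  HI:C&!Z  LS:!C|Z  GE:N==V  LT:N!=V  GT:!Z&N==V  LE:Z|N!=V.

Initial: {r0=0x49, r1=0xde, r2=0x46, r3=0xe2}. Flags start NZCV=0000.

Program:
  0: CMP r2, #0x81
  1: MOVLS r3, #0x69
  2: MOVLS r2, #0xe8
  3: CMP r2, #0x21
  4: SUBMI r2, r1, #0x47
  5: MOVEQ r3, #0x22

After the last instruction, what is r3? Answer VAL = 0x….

VAL = 0x69

[0] flags=1001 → (cmp)
[1] flags=1001 LS?T → r3=0x69
[2] flags=1001 LS?T → r2=0xe8
[3] flags=1010 → (cmp)
[4] flags=1010 MI?T → r2=0x97
[5] flags=1010 EQ?F → skip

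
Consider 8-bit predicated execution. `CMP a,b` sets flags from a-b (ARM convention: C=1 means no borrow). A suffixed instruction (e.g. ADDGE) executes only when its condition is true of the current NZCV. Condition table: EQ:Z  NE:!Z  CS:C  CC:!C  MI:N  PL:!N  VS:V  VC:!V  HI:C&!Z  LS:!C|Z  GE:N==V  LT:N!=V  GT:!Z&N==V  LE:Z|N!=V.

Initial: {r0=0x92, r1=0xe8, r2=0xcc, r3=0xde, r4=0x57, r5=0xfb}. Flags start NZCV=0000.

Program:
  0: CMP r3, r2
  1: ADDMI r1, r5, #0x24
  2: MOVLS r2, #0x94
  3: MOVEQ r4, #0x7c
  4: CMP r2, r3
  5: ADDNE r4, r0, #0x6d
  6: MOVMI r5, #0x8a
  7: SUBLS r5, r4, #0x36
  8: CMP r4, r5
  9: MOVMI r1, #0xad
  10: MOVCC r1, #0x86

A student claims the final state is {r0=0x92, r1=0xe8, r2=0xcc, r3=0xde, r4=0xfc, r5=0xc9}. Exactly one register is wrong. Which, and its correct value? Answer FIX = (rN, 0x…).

[0] flags=0010 → (cmp)
[1] flags=0010 MI?F → skip
[2] flags=0010 LS?F → skip
[3] flags=0010 EQ?F → skip
[4] flags=1000 → (cmp)
[5] flags=1000 NE?T → r4=0xff
[6] flags=1000 MI?T → r5=0x8a
[7] flags=1000 LS?T → r5=0xc9
[8] flags=0010 → (cmp)
[9] flags=0010 MI?F → skip
[10] flags=0010 CC?F → skip

FIX = (r4, 0xff)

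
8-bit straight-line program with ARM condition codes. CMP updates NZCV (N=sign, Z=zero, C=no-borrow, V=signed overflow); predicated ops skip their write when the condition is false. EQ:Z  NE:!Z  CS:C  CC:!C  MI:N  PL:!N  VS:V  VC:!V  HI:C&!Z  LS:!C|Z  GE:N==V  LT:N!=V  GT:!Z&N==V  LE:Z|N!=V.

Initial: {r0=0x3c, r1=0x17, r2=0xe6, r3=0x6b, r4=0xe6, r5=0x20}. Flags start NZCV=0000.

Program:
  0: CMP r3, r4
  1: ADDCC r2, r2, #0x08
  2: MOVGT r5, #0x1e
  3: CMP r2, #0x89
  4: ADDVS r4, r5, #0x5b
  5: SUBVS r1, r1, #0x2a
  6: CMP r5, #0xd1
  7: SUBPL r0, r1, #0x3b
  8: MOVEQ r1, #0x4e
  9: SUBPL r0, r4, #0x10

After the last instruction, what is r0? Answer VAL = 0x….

VAL = 0xd6

0: ✓ CMP  NZCV=1001
1: ✓ ADDCC  r2←0xee
2: ✓ MOVGT  r5←0x1e
3: ✓ CMP  NZCV=0010
4: · ADDVS
5: · SUBVS
6: ✓ CMP  NZCV=0000
7: ✓ SUBPL  r0←0xdc
8: · MOVEQ
9: ✓ SUBPL  r0←0xd6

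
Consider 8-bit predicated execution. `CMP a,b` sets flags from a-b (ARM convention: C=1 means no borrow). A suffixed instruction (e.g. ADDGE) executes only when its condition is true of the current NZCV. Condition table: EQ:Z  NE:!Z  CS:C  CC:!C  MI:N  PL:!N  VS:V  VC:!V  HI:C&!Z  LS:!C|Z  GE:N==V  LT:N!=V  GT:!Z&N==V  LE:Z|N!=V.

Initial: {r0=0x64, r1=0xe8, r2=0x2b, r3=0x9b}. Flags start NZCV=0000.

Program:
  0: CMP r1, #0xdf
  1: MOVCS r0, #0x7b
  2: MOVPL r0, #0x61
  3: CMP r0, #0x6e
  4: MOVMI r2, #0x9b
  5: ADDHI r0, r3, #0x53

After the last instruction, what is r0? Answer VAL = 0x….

VAL = 0x61

0: ✓ CMP  NZCV=0010
1: ✓ MOVCS  r0←0x7b
2: ✓ MOVPL  r0←0x61
3: ✓ CMP  NZCV=1000
4: ✓ MOVMI  r2←0x9b
5: · ADDHI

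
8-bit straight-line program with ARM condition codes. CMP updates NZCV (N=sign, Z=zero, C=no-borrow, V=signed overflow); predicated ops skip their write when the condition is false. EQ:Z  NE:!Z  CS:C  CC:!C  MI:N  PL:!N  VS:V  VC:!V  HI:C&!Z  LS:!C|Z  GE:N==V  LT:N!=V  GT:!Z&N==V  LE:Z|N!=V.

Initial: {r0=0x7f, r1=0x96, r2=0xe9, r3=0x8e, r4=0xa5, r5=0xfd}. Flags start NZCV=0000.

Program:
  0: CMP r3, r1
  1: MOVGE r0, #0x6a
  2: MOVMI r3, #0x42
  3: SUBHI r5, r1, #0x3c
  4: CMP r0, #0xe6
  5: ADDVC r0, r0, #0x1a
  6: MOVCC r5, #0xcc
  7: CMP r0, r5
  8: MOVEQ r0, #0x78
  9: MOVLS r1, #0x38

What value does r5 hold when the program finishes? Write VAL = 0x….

VAL = 0xcc

[0] flags=1000 → (cmp)
[1] flags=1000 GE?F → skip
[2] flags=1000 MI?T → r3=0x42
[3] flags=1000 HI?F → skip
[4] flags=1001 → (cmp)
[5] flags=1001 VC?F → skip
[6] flags=1001 CC?T → r5=0xcc
[7] flags=1001 → (cmp)
[8] flags=1001 EQ?F → skip
[9] flags=1001 LS?T → r1=0x38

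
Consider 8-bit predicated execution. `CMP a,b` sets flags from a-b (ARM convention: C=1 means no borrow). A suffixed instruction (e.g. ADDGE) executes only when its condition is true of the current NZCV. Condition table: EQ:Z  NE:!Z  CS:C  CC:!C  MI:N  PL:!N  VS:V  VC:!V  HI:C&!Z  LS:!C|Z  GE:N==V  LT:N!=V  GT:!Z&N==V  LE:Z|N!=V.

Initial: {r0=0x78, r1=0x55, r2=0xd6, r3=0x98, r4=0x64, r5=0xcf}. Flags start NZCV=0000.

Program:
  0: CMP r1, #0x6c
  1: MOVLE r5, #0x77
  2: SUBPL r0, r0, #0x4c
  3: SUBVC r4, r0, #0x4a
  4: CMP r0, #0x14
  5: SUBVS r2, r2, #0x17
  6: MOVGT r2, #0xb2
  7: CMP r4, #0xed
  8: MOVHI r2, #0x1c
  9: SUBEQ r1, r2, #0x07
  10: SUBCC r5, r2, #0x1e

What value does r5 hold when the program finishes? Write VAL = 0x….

VAL = 0x94

0: ✓ CMP  NZCV=1000
1: ✓ MOVLE  r5←0x77
2: · SUBPL
3: ✓ SUBVC  r4←0x2e
4: ✓ CMP  NZCV=0010
5: · SUBVS
6: ✓ MOVGT  r2←0xb2
7: ✓ CMP  NZCV=0000
8: · MOVHI
9: · SUBEQ
10: ✓ SUBCC  r5←0x94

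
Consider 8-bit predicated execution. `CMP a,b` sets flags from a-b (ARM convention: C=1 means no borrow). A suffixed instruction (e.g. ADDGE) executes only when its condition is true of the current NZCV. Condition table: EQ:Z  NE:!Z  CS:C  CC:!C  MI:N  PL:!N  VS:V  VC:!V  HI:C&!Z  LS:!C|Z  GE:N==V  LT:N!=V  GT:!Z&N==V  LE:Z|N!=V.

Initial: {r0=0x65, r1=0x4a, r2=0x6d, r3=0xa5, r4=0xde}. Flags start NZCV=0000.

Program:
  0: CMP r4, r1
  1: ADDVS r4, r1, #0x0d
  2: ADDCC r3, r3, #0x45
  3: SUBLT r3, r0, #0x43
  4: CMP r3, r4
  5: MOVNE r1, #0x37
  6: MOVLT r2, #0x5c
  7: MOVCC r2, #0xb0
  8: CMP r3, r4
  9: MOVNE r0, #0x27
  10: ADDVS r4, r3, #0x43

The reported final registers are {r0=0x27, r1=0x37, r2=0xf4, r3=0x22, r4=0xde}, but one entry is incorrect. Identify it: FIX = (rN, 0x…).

FIX = (r2, 0xb0)

0: ✓ CMP  NZCV=1010
1: · ADDVS
2: · ADDCC
3: ✓ SUBLT  r3←0x22
4: ✓ CMP  NZCV=0000
5: ✓ MOVNE  r1←0x37
6: · MOVLT
7: ✓ MOVCC  r2←0xb0
8: ✓ CMP  NZCV=0000
9: ✓ MOVNE  r0←0x27
10: · ADDVS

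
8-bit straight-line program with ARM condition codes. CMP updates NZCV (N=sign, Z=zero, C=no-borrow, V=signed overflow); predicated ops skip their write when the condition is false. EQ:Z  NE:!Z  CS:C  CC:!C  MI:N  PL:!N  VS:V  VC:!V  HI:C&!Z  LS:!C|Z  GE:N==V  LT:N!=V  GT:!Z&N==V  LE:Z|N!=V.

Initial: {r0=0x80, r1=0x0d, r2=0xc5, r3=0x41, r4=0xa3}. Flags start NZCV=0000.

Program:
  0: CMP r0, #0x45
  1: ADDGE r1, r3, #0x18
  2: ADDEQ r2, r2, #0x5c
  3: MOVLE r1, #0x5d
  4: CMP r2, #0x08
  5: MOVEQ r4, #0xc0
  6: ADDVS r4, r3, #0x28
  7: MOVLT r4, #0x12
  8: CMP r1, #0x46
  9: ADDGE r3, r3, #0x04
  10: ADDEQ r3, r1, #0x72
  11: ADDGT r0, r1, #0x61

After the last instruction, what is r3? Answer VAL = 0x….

[0] flags=0011 → (cmp)
[1] flags=0011 GE?F → skip
[2] flags=0011 EQ?F → skip
[3] flags=0011 LE?T → r1=0x5d
[4] flags=1010 → (cmp)
[5] flags=1010 EQ?F → skip
[6] flags=1010 VS?F → skip
[7] flags=1010 LT?T → r4=0x12
[8] flags=0010 → (cmp)
[9] flags=0010 GE?T → r3=0x45
[10] flags=0010 EQ?F → skip
[11] flags=0010 GT?T → r0=0xbe

VAL = 0x45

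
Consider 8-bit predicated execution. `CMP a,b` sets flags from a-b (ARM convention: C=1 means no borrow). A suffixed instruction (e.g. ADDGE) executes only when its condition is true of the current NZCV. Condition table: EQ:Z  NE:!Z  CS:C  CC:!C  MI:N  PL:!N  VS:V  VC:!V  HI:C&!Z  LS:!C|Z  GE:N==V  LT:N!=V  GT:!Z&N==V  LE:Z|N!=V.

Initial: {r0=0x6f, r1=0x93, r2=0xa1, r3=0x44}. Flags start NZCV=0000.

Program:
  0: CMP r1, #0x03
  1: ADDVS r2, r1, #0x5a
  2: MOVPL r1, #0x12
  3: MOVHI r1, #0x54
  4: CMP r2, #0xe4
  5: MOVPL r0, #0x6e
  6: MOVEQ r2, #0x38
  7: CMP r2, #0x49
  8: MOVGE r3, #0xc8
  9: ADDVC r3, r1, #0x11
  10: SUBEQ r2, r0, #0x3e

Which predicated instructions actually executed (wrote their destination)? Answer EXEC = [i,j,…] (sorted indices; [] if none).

0: ✓ CMP  NZCV=1010
1: · ADDVS
2: · MOVPL
3: ✓ MOVHI  r1←0x54
4: ✓ CMP  NZCV=1000
5: · MOVPL
6: · MOVEQ
7: ✓ CMP  NZCV=0011
8: · MOVGE
9: · ADDVC
10: · SUBEQ

EXEC = [3]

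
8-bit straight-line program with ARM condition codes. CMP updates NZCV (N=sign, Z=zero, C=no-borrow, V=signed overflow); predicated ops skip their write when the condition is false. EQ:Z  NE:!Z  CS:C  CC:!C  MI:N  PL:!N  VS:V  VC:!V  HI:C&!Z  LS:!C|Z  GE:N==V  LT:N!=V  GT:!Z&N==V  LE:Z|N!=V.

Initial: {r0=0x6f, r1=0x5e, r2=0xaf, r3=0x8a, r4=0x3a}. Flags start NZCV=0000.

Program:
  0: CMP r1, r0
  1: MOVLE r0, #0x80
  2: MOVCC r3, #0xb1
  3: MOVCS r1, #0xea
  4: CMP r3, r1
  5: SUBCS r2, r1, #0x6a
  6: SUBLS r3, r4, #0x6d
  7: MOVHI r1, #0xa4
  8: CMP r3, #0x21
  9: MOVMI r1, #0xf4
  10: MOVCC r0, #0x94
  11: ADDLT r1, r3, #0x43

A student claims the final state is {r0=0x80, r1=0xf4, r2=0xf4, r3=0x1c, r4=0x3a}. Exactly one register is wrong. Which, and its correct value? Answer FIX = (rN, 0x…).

FIX = (r3, 0xb1)

[0] flags=1000 → (cmp)
[1] flags=1000 LE?T → r0=0x80
[2] flags=1000 CC?T → r3=0xb1
[3] flags=1000 CS?F → skip
[4] flags=0011 → (cmp)
[5] flags=0011 CS?T → r2=0xf4
[6] flags=0011 LS?F → skip
[7] flags=0011 HI?T → r1=0xa4
[8] flags=1010 → (cmp)
[9] flags=1010 MI?T → r1=0xf4
[10] flags=1010 CC?F → skip
[11] flags=1010 LT?T → r1=0xf4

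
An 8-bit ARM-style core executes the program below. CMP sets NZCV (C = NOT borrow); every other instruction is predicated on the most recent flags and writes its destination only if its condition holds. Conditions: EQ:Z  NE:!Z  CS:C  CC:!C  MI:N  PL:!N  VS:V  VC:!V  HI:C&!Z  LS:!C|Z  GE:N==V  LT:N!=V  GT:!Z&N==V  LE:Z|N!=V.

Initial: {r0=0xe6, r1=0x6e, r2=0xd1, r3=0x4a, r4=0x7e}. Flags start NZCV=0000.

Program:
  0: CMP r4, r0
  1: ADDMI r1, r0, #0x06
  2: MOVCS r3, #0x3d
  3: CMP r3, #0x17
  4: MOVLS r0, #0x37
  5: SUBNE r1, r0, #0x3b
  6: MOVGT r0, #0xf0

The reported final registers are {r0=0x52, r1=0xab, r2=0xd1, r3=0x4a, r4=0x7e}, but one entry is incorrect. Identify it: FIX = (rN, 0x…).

0: ✓ CMP  NZCV=1001
1: ✓ ADDMI  r1←0xec
2: · MOVCS
3: ✓ CMP  NZCV=0010
4: · MOVLS
5: ✓ SUBNE  r1←0xab
6: ✓ MOVGT  r0←0xf0

FIX = (r0, 0xf0)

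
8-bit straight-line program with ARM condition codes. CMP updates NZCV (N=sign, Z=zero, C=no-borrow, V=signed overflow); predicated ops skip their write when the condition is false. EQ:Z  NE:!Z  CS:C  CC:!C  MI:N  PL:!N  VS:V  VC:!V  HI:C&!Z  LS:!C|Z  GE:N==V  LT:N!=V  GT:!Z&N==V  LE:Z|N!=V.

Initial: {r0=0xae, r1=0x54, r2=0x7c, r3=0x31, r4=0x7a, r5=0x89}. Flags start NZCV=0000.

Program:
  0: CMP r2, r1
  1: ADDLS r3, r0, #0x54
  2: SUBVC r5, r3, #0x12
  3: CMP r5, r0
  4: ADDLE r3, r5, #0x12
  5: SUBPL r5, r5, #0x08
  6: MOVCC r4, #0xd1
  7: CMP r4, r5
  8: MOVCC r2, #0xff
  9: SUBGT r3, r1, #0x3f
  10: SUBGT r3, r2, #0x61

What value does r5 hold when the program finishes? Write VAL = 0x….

VAL = 0x17

0: ✓ CMP  NZCV=0010
1: · ADDLS
2: ✓ SUBVC  r5←0x1f
3: ✓ CMP  NZCV=0000
4: · ADDLE
5: ✓ SUBPL  r5←0x17
6: ✓ MOVCC  r4←0xd1
7: ✓ CMP  NZCV=1010
8: · MOVCC
9: · SUBGT
10: · SUBGT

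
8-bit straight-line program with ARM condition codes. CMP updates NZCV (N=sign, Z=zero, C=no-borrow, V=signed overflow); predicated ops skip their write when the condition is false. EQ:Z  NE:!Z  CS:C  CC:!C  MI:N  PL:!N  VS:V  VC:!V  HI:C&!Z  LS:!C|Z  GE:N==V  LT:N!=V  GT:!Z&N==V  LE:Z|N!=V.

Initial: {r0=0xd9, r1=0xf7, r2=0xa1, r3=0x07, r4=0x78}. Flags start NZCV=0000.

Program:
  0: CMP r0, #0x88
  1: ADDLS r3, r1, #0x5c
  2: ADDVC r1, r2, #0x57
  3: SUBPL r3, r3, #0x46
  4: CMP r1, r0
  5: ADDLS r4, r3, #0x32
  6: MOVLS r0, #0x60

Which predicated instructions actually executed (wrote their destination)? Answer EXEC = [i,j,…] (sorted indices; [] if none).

EXEC = [2,3]

0: ✓ CMP  NZCV=0010
1: · ADDLS
2: ✓ ADDVC  r1←0xf8
3: ✓ SUBPL  r3←0xc1
4: ✓ CMP  NZCV=0010
5: · ADDLS
6: · MOVLS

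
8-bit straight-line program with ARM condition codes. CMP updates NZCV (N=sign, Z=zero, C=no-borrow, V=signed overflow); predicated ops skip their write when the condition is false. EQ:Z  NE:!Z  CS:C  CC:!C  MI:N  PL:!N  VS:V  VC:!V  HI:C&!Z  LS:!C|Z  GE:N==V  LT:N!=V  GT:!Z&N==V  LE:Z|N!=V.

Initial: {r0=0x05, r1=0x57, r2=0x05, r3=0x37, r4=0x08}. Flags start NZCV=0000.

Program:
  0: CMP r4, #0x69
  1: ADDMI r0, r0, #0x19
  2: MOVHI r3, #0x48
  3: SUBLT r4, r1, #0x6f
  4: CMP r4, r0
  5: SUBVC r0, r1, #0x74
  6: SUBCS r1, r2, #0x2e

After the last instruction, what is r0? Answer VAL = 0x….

[0] flags=1000 → (cmp)
[1] flags=1000 MI?T → r0=0x1e
[2] flags=1000 HI?F → skip
[3] flags=1000 LT?T → r4=0xe8
[4] flags=1010 → (cmp)
[5] flags=1010 VC?T → r0=0xe3
[6] flags=1010 CS?T → r1=0xd7

VAL = 0xe3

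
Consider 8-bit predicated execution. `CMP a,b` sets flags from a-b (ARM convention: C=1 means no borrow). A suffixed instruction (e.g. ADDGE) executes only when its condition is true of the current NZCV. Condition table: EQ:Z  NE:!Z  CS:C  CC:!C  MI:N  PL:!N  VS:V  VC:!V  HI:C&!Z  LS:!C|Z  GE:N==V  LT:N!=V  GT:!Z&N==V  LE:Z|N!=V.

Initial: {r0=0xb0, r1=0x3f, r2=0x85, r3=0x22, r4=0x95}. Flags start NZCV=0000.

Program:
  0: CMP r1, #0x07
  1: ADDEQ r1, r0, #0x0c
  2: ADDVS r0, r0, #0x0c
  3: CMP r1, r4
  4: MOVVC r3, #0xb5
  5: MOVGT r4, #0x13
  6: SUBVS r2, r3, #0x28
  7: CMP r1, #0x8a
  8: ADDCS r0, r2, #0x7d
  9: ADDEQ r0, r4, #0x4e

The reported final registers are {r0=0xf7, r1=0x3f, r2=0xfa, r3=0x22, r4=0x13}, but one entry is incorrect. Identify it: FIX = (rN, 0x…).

[0] flags=0010 → (cmp)
[1] flags=0010 EQ?F → skip
[2] flags=0010 VS?F → skip
[3] flags=1001 → (cmp)
[4] flags=1001 VC?F → skip
[5] flags=1001 GT?T → r4=0x13
[6] flags=1001 VS?T → r2=0xfa
[7] flags=1001 → (cmp)
[8] flags=1001 CS?F → skip
[9] flags=1001 EQ?F → skip

FIX = (r0, 0xb0)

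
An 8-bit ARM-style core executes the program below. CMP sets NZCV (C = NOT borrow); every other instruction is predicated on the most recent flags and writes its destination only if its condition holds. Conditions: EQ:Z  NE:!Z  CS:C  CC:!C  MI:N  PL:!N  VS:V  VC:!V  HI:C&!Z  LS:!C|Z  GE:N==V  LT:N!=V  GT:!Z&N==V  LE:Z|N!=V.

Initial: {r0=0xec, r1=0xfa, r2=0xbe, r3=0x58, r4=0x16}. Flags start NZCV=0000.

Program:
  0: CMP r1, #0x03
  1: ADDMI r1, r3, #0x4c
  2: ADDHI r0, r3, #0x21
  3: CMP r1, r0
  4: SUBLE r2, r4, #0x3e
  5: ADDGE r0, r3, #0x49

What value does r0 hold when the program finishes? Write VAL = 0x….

VAL = 0x79

0: ✓ CMP  NZCV=1010
1: ✓ ADDMI  r1←0xa4
2: ✓ ADDHI  r0←0x79
3: ✓ CMP  NZCV=0011
4: ✓ SUBLE  r2←0xd8
5: · ADDGE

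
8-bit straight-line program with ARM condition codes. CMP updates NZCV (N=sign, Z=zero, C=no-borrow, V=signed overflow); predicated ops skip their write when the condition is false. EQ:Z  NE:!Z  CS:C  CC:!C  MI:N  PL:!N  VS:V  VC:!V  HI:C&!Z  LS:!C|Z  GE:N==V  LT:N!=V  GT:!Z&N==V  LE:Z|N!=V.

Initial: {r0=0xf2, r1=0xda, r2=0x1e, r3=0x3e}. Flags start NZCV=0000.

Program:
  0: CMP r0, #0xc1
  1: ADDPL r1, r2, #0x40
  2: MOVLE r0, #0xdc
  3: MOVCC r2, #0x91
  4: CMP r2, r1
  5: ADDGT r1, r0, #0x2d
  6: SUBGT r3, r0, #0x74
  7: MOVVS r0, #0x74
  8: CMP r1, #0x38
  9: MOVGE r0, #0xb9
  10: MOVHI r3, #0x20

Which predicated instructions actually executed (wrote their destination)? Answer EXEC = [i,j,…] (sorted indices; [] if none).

0: ✓ CMP  NZCV=0010
1: ✓ ADDPL  r1←0x5e
2: · MOVLE
3: · MOVCC
4: ✓ CMP  NZCV=1000
5: · ADDGT
6: · SUBGT
7: · MOVVS
8: ✓ CMP  NZCV=0010
9: ✓ MOVGE  r0←0xb9
10: ✓ MOVHI  r3←0x20

EXEC = [1,9,10]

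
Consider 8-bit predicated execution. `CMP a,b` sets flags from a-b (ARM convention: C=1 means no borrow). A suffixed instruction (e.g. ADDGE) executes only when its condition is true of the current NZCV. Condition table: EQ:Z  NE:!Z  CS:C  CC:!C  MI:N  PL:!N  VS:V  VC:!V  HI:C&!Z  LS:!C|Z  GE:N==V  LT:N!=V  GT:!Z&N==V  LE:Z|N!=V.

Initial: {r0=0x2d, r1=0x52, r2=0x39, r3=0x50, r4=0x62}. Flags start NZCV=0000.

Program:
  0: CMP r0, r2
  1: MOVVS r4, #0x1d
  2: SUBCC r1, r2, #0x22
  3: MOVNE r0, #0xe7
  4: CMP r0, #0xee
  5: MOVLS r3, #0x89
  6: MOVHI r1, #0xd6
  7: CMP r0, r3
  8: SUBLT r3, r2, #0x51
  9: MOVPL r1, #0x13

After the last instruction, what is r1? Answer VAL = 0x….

0: ✓ CMP  NZCV=1000
1: · MOVVS
2: ✓ SUBCC  r1←0x17
3: ✓ MOVNE  r0←0xe7
4: ✓ CMP  NZCV=1000
5: ✓ MOVLS  r3←0x89
6: · MOVHI
7: ✓ CMP  NZCV=0010
8: · SUBLT
9: ✓ MOVPL  r1←0x13

VAL = 0x13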